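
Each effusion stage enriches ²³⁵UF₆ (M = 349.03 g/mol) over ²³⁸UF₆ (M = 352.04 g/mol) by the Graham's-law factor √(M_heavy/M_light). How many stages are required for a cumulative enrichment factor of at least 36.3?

Single-stage factor α = √(352.04/349.03), so ln α = ½ ln(1.00862) = 0.004293.
Need α^N ≥ 36.3 ⇒ N ≥ ln(36.3) / ln α = 3.592 / 0.004293 = 836.58.
Rounding up, N = 837 stages.

837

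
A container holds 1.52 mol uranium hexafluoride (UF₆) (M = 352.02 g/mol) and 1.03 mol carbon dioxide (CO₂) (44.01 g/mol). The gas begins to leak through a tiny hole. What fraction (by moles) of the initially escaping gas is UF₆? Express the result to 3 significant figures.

Effusion rate of each component ∝ n_i/√M_i (partial pressure × 1/√M).
Mole fraction of UF₆ in the effusate = (n_UF₆/√M_UF₆) / (n_UF₆/√M_UF₆ + n_CO₂/√M_CO₂)
= (1.52/√352.02) / (1.52/√352.02 + 1.03/√44.01) = 0.08101/(0.08101 + 0.1553) = 0.343.

0.343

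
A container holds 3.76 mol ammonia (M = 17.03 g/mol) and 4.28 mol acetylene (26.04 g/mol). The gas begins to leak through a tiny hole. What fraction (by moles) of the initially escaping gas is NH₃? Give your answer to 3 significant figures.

The effusion rate of species i is ∝ p_i/√M_i ∝ n_i/√M_i.
So x_NH₃ in the escaping gas = (n_NH₃/√M_NH₃) / Σ(n_i/√M_i)
= (3.76/√17.03) / (3.76/√17.03 + 4.28/√26.04) = 0.9111/(0.9111 + 0.8387) = 0.521.

0.521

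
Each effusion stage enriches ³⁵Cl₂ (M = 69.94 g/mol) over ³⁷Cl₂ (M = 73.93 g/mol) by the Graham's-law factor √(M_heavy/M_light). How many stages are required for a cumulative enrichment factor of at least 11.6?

With α = √(73.93/69.94) per stage, ln α = ½ ln(1.05705) = 0.02774.
Need α^N ≥ 11.6 ⇒ N ≥ ln(11.6) / ln α = 2.451 / 0.02774 = 88.35.
Minimum whole number of stages: N = 89.

89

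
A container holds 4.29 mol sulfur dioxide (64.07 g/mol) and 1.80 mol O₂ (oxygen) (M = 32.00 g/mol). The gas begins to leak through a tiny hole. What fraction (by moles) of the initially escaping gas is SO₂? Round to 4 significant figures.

Each component's effusion rate ∝ (its partial pressure)·(1/√M) ∝ n_i/√M_i.
x_SO₂(eff) = (n_SO₂/√M_SO₂) / (n_SO₂/√M_SO₂ + n_O₂/√M_O₂)
= (4.29/√64.07) / (4.29/√64.07 + 1.80/√32.00) = 0.5360/(0.5360 + 0.3182) = 0.6275.

0.6275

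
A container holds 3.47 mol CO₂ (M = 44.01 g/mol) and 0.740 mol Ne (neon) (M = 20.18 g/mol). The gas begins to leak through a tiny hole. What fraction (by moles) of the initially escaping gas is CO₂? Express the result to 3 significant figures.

Each component's effusion rate ∝ (its partial pressure)·(1/√M) ∝ n_i/√M_i.
So x_CO₂ in the escaping gas = (n_CO₂/√M_CO₂) / Σ(n_i/√M_i)
= (3.47/√44.01) / (3.47/√44.01 + 0.740/√20.18) = 0.5231/(0.5231 + 0.1647) = 0.760.

0.760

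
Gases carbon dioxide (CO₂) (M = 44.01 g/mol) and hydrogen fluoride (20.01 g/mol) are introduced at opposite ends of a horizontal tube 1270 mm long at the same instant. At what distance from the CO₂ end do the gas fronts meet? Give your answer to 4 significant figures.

511.5 mm

Distances travelled in equal time are proportional to diffusion rates, so d_CO₂/d_HF = √(M_HF/M_CO₂) = √(20.01/44.01) = 0.6743.
With d_CO₂ + d_HF = 1270 mm, d_HF = 1270/(1 + 0.6743) = 758.5 mm.
d_CO₂ = 1270 − 758.5 = 511.5 mm.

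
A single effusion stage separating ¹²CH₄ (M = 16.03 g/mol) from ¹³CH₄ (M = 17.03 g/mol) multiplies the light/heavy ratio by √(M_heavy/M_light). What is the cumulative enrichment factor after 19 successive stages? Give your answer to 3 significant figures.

Each stage multiplies the ratio by α = √(17.03/16.03), so after 19 stages the overall factor is α^19 = (17.03/16.03)^(19/2).
= 1.06238^(19/2) = 1.78.

1.78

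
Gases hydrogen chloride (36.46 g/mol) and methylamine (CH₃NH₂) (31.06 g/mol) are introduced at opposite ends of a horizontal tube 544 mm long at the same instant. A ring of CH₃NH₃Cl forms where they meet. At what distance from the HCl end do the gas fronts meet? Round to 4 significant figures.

Graham's law gives d_HCl/d_CH₃NH₂ = rate_HCl/rate_CH₃NH₂ = √(M_CH₃NH₂/M_HCl) = √(31.06/36.46) = 0.9230.
With d_HCl + d_CH₃NH₂ = 544 mm, d_CH₃NH₂ = 544/(1 + 0.9230) = 282.9 mm.
d_HCl = 544 − 282.9 = 261.1 mm.

261.1 mm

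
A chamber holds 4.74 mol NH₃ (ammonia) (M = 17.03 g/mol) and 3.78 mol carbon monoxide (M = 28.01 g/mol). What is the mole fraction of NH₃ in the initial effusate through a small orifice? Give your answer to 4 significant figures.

0.6166

Rate_i ∝ x_i/√M_i (Graham's law weighted by mole fraction), so the effusate composition follows n_i/√M_i.
x_NH₃(eff) = (n_NH₃/√M_NH₃) / (n_NH₃/√M_NH₃ + n_CO/√M_CO)
= (4.74/√17.03) / (4.74/√17.03 + 3.78/√28.01) = 1.149/(1.149 + 0.7142) = 0.6166.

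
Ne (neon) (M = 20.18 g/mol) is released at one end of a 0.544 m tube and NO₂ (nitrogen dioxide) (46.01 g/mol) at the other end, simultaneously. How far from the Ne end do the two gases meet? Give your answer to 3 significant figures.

Graham's law gives d_Ne/d_NO₂ = rate_Ne/rate_NO₂ = √(M_NO₂/M_Ne) = √(46.01/20.18) = 1.510.
With d_Ne + d_NO₂ = 0.544 m, d_NO₂ = 0.544/(1 + 1.510) = 0.2167 m.
d_Ne = 0.544 − 0.2167 = 0.327 m.

0.327 m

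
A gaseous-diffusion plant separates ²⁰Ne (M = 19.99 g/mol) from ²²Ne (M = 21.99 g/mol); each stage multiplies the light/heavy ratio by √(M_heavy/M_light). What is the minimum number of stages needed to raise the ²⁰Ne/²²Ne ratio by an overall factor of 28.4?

With α = √(21.99/19.99) per stage, ln α = ½ ln(1.10005) = 0.04768.
Need α^N ≥ 28.4 ⇒ N ≥ ln(28.4) / ln α = 3.346 / 0.04768 = 70.19.
So at least 71 stages are needed.

71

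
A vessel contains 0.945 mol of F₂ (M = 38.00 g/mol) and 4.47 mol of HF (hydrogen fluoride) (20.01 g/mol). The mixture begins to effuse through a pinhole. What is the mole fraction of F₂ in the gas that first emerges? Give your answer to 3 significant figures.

Each component's effusion rate ∝ (its partial pressure)·(1/√M) ∝ n_i/√M_i.
x_F₂(eff) = (n_F₂/√M_F₂) / (n_F₂/√M_F₂ + n_HF/√M_HF)
= (0.945/√38.00) / (0.945/√38.00 + 4.47/√20.01) = 0.1533/(0.1533 + 0.9993) = 0.133.

0.133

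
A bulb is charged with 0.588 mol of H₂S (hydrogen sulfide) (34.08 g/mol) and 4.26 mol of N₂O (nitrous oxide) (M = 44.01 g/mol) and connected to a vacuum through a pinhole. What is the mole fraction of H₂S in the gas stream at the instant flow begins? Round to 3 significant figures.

Rate_i ∝ x_i/√M_i (Graham's law weighted by mole fraction), so the effusate composition follows n_i/√M_i.
So x_H₂S in the escaping gas = (n_H₂S/√M_H₂S) / Σ(n_i/√M_i)
= (0.588/√34.08) / (0.588/√34.08 + 4.26/√44.01) = 0.1007/(0.1007 + 0.6421) = 0.136.

0.136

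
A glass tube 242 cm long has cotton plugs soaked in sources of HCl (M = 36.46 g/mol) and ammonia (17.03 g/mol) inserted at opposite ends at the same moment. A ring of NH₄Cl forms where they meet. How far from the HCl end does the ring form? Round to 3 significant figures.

98.2 cm

Graham's law gives d_HCl/d_NH₃ = rate_HCl/rate_NH₃ = √(M_NH₃/M_HCl) = √(17.03/36.46) = 0.6834.
With d_HCl + d_NH₃ = 242 cm, d_NH₃ = 242/(1 + 0.6834) = 143.8 cm.
d_HCl = 242 − 143.8 = 98.2 cm.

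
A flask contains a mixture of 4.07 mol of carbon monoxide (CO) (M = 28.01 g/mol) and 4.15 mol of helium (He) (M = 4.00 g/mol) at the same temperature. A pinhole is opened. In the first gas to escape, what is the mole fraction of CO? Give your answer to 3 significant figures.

0.270

The effusion rate of species i is ∝ p_i/√M_i ∝ n_i/√M_i.
x_CO(eff) = (n_CO/√M_CO) / (n_CO/√M_CO + n_He/√M_He)
= (4.07/√28.01) / (4.07/√28.01 + 4.15/√4.00) = 0.7690/(0.7690 + 2.075) = 0.270.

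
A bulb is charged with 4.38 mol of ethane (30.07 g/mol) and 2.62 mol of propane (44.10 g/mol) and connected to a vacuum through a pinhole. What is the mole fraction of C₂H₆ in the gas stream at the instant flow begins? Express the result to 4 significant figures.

0.6694

Rate_i ∝ x_i/√M_i (Graham's law weighted by mole fraction), so the effusate composition follows n_i/√M_i.
x_C₂H₆(eff) = (n_C₂H₆/√M_C₂H₆) / (n_C₂H₆/√M_C₂H₆ + n_C₃H₈/√M_C₃H₈)
= (4.38/√30.07) / (4.38/√30.07 + 2.62/√44.10) = 0.7987/(0.7987 + 0.3945) = 0.6694.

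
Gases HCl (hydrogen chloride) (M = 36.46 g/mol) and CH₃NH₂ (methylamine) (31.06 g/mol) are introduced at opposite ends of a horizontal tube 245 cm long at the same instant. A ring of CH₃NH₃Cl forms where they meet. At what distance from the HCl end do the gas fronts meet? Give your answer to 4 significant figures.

Distances travelled in equal time are proportional to diffusion rates, so d_HCl/d_CH₃NH₂ = √(M_CH₃NH₂/M_HCl) = √(31.06/36.46) = 0.9230.
With d_HCl + d_CH₃NH₂ = 245 cm, d_CH₃NH₂ = 245/(1 + 0.9230) = 127.4 cm.
d_HCl = 245 − 127.4 = 117.6 cm.

117.6 cm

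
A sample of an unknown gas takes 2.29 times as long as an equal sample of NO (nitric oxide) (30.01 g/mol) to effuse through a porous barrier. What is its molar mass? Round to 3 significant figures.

Using Graham's law: t_X/t_NO = √(M_X/M_NO).
2.29 = √(M_X/30.01)
M_X = 30.01 × 2.29² = 30.01 × 5.244 = 157 g/mol

157 g/mol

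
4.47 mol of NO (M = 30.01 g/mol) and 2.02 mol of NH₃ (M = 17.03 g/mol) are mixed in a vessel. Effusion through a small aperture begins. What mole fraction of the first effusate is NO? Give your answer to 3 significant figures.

0.625

Rate_i ∝ x_i/√M_i (Graham's law weighted by mole fraction), so the effusate composition follows n_i/√M_i.
Mole fraction of NO in the effusate = (n_NO/√M_NO) / (n_NO/√M_NO + n_NH₃/√M_NH₃)
= (4.47/√30.01) / (4.47/√30.01 + 2.02/√17.03) = 0.8160/(0.8160 + 0.4895) = 0.625.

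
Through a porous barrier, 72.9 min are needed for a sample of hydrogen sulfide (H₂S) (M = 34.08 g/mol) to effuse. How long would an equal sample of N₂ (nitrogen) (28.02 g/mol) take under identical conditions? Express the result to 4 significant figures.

Graham's law gives t_N₂/t_H₂S = √(M_N₂/M_H₂S) = √(28.02/34.08) = √0.8222 = 0.9067.
So the time for N₂ is 72.9 × 0.9067 = 66.10 min.

66.10 min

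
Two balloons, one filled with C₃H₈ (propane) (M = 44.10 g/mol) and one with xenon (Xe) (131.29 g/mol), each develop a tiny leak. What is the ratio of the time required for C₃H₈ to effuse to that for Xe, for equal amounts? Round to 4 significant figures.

0.5796

By Graham's law, t_C₃H₈/t_Xe = √(M_C₃H₈/M_Xe) = √(44.10/131.29) = √0.3359 = 0.5796.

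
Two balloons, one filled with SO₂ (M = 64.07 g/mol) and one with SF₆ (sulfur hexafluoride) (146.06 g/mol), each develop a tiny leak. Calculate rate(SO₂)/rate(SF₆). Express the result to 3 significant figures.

1.51

Since effusion rate ∝ 1/√M, rate_SO₂/rate_SF₆ = √(M_SF₆/M_SO₂) = √(146.06/64.07) = √2.280 = 1.51.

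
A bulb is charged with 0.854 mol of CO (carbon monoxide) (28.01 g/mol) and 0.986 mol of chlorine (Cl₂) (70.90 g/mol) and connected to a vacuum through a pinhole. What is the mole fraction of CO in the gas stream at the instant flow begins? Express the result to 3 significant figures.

0.579

The effusion rate of species i is ∝ p_i/√M_i ∝ n_i/√M_i.
So x_CO in the escaping gas = (n_CO/√M_CO) / Σ(n_i/√M_i)
= (0.854/√28.01) / (0.854/√28.01 + 0.986/√70.90) = 0.1614/(0.1614 + 0.1171) = 0.579.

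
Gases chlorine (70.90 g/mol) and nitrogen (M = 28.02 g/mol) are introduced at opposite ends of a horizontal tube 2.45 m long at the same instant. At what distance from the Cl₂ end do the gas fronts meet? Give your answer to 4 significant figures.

Graham's law gives d_Cl₂/d_N₂ = rate_Cl₂/rate_N₂ = √(M_N₂/M_Cl₂) = √(28.02/70.90) = 0.6287.
With d_Cl₂ + d_N₂ = 2.45 m, d_N₂ = 2.45/(1 + 0.6287) = 1.504 m.
d_Cl₂ = 2.45 − 1.504 = 0.9457 m.

0.9457 m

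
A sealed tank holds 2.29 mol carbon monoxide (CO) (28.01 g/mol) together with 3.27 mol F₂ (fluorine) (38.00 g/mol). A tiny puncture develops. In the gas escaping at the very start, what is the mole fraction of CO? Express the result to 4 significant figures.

0.4492

Each component's effusion rate ∝ (its partial pressure)·(1/√M) ∝ n_i/√M_i.
Mole fraction of CO in the effusate = (n_CO/√M_CO) / (n_CO/√M_CO + n_F₂/√M_F₂)
= (2.29/√28.01) / (2.29/√28.01 + 3.27/√38.00) = 0.4327/(0.4327 + 0.5305) = 0.4492.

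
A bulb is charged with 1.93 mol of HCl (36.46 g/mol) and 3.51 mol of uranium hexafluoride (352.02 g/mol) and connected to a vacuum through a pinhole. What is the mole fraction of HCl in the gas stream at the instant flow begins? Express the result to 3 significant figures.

0.631

Rate_i ∝ x_i/√M_i (Graham's law weighted by mole fraction), so the effusate composition follows n_i/√M_i.
Mole fraction of HCl in the effusate = (n_HCl/√M_HCl) / (n_HCl/√M_HCl + n_UF₆/√M_UF₆)
= (1.93/√36.46) / (1.93/√36.46 + 3.51/√352.02) = 0.3196/(0.3196 + 0.1871) = 0.631.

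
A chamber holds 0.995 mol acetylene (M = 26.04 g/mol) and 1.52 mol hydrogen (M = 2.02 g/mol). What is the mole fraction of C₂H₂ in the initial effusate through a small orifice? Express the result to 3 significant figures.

Effusion rate of each component ∝ n_i/√M_i (partial pressure × 1/√M).
x_C₂H₂(eff) = (n_C₂H₂/√M_C₂H₂) / (n_C₂H₂/√M_C₂H₂ + n_H₂/√M_H₂)
= (0.995/√26.04) / (0.995/√26.04 + 1.52/√2.02) = 0.1950/(0.1950 + 1.069) = 0.154.

0.154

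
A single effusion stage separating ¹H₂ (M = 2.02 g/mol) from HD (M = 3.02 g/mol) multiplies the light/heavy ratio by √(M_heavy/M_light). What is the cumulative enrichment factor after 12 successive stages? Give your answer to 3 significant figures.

11.2

After 12 stages the ratio has grown by (√(3.02/2.02))^12 = (3.02/2.02)^(12/2).
= 1.49505^6 = 11.2.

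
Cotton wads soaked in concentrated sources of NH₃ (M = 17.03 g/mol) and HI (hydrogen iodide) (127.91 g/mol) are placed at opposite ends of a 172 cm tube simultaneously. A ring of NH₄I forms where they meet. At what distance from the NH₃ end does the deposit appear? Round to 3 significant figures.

126 cm

The fronts meet when d_NH₃ + d_HI = L with d_NH₃/d_HI = √(M_HI/M_NH₃) (Graham's law). Here √(M_HI/M_NH₃) = √(127.91/17.03) = 2.741.
With d_NH₃ + d_HI = 172 cm, d_HI = 172/(1 + 2.741) = 45.98 cm.
d_NH₃ = 172 − 45.98 = 126 cm.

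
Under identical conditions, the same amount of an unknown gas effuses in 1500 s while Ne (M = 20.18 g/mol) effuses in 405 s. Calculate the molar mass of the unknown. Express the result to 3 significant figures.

277 g/mol

Using Graham's law: t_X/t_Ne = √(M_X/M_Ne).
1500/405 = 3.704 = √(M_X/20.18)
M_X = 20.18 × 3.704² = 20.18 × 13.72 = 277 g/mol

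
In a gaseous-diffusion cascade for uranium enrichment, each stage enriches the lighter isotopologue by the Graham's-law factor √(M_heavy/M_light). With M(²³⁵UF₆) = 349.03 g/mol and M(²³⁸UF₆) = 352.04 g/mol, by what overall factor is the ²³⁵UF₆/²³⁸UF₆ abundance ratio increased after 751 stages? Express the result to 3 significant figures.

25.1

The single-stage factor is √(M_heavy/M_light), so 751 stages give [√(352.04/349.03)]^751 = (352.04/349.03)^(751/2).
= 1.00862^(751/2) = 25.1.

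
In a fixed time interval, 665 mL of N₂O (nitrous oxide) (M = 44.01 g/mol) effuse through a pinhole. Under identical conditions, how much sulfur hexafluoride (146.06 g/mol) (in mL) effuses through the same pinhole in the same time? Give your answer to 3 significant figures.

365 mL

Graham's law gives rate_SF₆/rate_N₂O = √(M_N₂O/M_SF₆) = √(44.01/146.06) = √0.3013 = 0.5489.
So the volume for SF₆ is 665 × 0.5489 = 365 mL.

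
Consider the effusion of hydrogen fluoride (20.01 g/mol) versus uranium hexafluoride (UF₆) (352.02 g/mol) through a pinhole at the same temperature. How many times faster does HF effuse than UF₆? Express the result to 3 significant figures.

4.19

By Graham's law, rate_HF/rate_UF₆ = √(M_UF₆/M_HF) = √(352.02/20.01) = √17.59 = 4.19.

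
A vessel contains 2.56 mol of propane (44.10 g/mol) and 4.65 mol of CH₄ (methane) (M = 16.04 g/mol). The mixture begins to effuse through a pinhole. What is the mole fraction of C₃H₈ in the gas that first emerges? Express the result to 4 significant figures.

Each component's effusion rate ∝ (its partial pressure)·(1/√M) ∝ n_i/√M_i.
So x_C₃H₈ in the escaping gas = (n_C₃H₈/√M_C₃H₈) / Σ(n_i/√M_i)
= (2.56/√44.10) / (2.56/√44.10 + 4.65/√16.04) = 0.3855/(0.3855 + 1.161) = 0.2493.

0.2493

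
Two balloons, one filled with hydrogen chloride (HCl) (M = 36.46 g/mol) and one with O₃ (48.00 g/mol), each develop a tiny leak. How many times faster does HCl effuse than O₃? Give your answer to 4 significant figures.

1.147

From Graham's law, rate_HCl/rate_O₃ = √(M_O₃/M_HCl) = √(48.00/36.46) = √1.317 = 1.147.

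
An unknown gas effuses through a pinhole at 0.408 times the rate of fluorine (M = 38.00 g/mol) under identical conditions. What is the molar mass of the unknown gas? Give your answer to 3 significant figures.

228 g/mol

Since effusion rate ∝ 1/√M, rate_X/rate_F₂ = √(M_F₂/M_X).
0.408 = √(38.00/M_X)
M_X = 38.00 / 0.408² = 38.00 / 0.1665 = 228 g/mol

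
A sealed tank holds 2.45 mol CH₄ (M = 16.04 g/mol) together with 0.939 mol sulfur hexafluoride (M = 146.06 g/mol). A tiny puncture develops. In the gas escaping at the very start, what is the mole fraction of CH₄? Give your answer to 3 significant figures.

The effusion rate of species i is ∝ p_i/√M_i ∝ n_i/√M_i.
So x_CH₄ in the escaping gas = (n_CH₄/√M_CH₄) / Σ(n_i/√M_i)
= (2.45/√16.04) / (2.45/√16.04 + 0.939/√146.06) = 0.6117/(0.6117 + 0.07770) = 0.887.

0.887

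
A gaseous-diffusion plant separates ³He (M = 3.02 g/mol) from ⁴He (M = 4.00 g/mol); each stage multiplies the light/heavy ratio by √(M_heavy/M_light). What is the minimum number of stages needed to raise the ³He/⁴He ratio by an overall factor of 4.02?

Per stage α = (4.00/3.02)^(1/2) = 1.32450^0.5, giving ln α = 0.1405.
Need α^N ≥ 4.02 ⇒ N ≥ ln(4.02) / ln α = 1.391 / 0.1405 = 9.90.
Rounding up, N = 10 stages.

10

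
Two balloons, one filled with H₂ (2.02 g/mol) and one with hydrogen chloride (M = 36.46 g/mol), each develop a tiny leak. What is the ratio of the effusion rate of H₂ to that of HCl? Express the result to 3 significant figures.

4.25

Graham's law gives rate_H₂/rate_HCl = √(M_HCl/M_H₂) = √(36.46/2.02) = √18.05 = 4.25.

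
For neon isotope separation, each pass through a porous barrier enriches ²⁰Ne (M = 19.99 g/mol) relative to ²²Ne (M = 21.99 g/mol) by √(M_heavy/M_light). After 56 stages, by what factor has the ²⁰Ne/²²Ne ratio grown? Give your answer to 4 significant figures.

The single-stage factor is √(M_heavy/M_light), so 56 stages give [√(21.99/19.99)]^56 = (21.99/19.99)^(56/2).
= 1.10005^28 = 14.44.

14.44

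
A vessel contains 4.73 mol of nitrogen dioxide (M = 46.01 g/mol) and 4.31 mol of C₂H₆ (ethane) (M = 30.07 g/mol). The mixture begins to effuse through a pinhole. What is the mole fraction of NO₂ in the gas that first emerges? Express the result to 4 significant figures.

Rate_i ∝ x_i/√M_i (Graham's law weighted by mole fraction), so the effusate composition follows n_i/√M_i.
x_NO₂(eff) = (n_NO₂/√M_NO₂) / (n_NO₂/√M_NO₂ + n_C₂H₆/√M_C₂H₆)
= (4.73/√46.01) / (4.73/√46.01 + 4.31/√30.07) = 0.6973/(0.6973 + 0.7860) = 0.4701.

0.4701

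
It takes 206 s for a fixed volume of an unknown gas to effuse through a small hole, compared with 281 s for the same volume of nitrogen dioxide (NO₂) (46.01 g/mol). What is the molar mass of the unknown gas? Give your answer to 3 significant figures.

24.7 g/mol

Since effusion rate ∝ 1/√M, t_X/t_NO₂ = √(M_X/M_NO₂).
206/281 = 0.7331 = √(M_X/46.01)
M_X = 46.01 × 0.7331² = 46.01 × 0.5374 = 24.7 g/mol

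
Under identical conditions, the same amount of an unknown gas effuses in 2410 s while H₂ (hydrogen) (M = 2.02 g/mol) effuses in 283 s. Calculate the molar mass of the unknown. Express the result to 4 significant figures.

146.5 g/mol

Using Graham's law: t_X/t_H₂ = √(M_X/M_H₂).
2410/283 = 8.516 = √(M_X/2.02)
M_X = 2.02 × 8.516² = 2.02 × 72.52 = 146.5 g/mol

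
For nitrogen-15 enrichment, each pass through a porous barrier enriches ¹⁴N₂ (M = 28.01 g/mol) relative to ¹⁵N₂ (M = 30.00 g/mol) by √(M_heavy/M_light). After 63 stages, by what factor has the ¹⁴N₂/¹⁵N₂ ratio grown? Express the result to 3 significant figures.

After 63 stages the ratio has grown by (√(30.00/28.01))^63 = (30.00/28.01)^(63/2).
= 1.07105^(63/2) = 8.69.

8.69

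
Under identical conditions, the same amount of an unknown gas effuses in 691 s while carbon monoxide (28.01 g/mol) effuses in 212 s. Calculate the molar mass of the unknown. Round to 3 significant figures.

298 g/mol

Since effusion rate ∝ 1/√M, t_X/t_CO = √(M_X/M_CO).
691/212 = 3.259 = √(M_X/28.01)
M_X = 28.01 × 3.259² = 28.01 × 10.62 = 298 g/mol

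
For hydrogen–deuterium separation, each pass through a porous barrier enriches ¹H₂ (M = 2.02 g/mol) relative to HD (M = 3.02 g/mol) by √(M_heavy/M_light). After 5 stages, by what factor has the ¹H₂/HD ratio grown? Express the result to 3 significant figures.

The single-stage factor is √(M_heavy/M_light), so 5 stages give [√(3.02/2.02)]^5 = (3.02/2.02)^(5/2).
= 1.49505^(5/2) = 2.73.

2.73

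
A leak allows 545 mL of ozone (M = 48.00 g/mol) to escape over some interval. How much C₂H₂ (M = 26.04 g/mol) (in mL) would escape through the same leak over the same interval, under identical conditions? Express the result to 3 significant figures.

740 mL

Since effusion rate ∝ 1/√M, rate_C₂H₂/rate_O₃ = √(M_O₃/M_C₂H₂) = √(48.00/26.04) = √1.843 = 1.358.
So the volume for C₂H₂ is 545 × 1.358 = 740 mL.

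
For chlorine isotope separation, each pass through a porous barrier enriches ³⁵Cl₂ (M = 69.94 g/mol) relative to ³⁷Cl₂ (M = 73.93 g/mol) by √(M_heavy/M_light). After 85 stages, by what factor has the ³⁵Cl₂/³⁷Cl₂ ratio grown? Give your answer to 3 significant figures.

Overall factor = α^85 with α = √(73.93/69.94), i.e. (73.93/69.94)^(85/2).
= 1.05705^(85/2) = 10.6.

10.6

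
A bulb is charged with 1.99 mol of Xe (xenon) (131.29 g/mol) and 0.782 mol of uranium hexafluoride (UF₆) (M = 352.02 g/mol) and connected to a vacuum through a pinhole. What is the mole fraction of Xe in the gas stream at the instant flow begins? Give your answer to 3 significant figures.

The effusion rate of species i is ∝ p_i/√M_i ∝ n_i/√M_i.
So x_Xe in the escaping gas = (n_Xe/√M_Xe) / Σ(n_i/√M_i)
= (1.99/√131.29) / (1.99/√131.29 + 0.782/√352.02) = 0.1737/(0.1737 + 0.04168) = 0.806.

0.806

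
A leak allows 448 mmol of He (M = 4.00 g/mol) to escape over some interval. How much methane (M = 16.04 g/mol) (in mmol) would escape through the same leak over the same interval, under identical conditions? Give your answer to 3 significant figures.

224 mmol

Using Graham's law: rate_CH₄/rate_He = √(M_He/M_CH₄) = √(4.00/16.04) = √0.2494 = 0.4994.
So the amount for CH₄ is 448 × 0.4994 = 224 mmol.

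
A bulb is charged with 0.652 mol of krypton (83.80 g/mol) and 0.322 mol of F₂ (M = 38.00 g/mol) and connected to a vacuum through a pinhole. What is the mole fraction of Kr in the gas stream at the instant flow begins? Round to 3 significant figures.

The effusion rate of species i is ∝ p_i/√M_i ∝ n_i/√M_i.
Mole fraction of Kr in the effusate = (n_Kr/√M_Kr) / (n_Kr/√M_Kr + n_F₂/√M_F₂)
= (0.652/√83.80) / (0.652/√83.80 + 0.322/√38.00) = 0.07122/(0.07122 + 0.05224) = 0.577.

0.577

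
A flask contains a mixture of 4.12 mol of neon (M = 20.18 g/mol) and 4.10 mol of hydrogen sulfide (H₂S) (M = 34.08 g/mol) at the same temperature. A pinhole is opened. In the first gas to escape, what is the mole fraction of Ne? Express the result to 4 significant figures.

0.5663

Each component's effusion rate ∝ (its partial pressure)·(1/√M) ∝ n_i/√M_i.
So x_Ne in the escaping gas = (n_Ne/√M_Ne) / Σ(n_i/√M_i)
= (4.12/√20.18) / (4.12/√20.18 + 4.10/√34.08) = 0.9171/(0.9171 + 0.7023) = 0.5663.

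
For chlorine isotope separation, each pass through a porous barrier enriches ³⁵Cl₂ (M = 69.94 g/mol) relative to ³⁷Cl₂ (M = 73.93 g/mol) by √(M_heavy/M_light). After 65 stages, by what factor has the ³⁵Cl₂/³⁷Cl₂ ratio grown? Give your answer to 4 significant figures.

Overall factor = α^65 with α = √(73.93/69.94), i.e. (73.93/69.94)^(65/2).
= 1.05705^(65/2) = 6.069.

6.069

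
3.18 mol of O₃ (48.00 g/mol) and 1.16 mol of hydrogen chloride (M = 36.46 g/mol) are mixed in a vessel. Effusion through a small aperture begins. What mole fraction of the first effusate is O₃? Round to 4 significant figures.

The effusion rate of species i is ∝ p_i/√M_i ∝ n_i/√M_i.
Mole fraction of O₃ in the effusate = (n_O₃/√M_O₃) / (n_O₃/√M_O₃ + n_HCl/√M_HCl)
= (3.18/√48.00) / (3.18/√48.00 + 1.16/√36.46) = 0.4590/(0.4590 + 0.1921) = 0.7049.

0.7049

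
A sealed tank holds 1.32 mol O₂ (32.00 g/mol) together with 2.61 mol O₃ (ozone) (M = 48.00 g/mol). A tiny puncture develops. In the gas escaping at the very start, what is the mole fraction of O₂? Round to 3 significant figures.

Each component's effusion rate ∝ (its partial pressure)·(1/√M) ∝ n_i/√M_i.
So x_O₂ in the escaping gas = (n_O₂/√M_O₂) / Σ(n_i/√M_i)
= (1.32/√32.00) / (1.32/√32.00 + 2.61/√48.00) = 0.2333/(0.2333 + 0.3767) = 0.382.

0.382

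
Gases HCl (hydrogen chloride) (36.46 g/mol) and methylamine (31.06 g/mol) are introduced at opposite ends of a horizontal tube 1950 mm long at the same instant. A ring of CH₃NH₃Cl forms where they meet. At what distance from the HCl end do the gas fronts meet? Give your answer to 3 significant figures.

The fronts meet when d_HCl + d_CH₃NH₂ = L with d_HCl/d_CH₃NH₂ = √(M_CH₃NH₂/M_HCl) (Graham's law). Here √(M_CH₃NH₂/M_HCl) = √(31.06/36.46) = 0.9230.
With d_HCl + d_CH₃NH₂ = 1950 mm, d_CH₃NH₂ = 1950/(1 + 0.9230) = 1014 mm.
d_HCl = 1950 − 1014 = 936 mm.

936 mm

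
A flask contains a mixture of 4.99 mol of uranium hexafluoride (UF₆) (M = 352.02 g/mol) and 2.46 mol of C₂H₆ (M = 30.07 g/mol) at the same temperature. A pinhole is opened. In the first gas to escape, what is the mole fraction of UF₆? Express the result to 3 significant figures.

Each component's effusion rate ∝ (its partial pressure)·(1/√M) ∝ n_i/√M_i.
Mole fraction of UF₆ in the effusate = (n_UF₆/√M_UF₆) / (n_UF₆/√M_UF₆ + n_C₂H₆/√M_C₂H₆)
= (4.99/√352.02) / (4.99/√352.02 + 2.46/√30.07) = 0.2660/(0.2660 + 0.4486) = 0.372.

0.372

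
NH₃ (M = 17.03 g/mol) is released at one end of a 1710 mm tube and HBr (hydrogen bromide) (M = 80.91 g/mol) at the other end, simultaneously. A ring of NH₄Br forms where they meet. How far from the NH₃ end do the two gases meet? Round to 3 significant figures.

Graham's law gives d_NH₃/d_HBr = rate_NH₃/rate_HBr = √(M_HBr/M_NH₃) = √(80.91/17.03) = 2.180.
With d_NH₃ + d_HBr = 1710 mm, d_HBr = 1710/(1 + 2.180) = 537.8 mm.
d_NH₃ = 1710 − 537.8 = 1170 mm.

1170 mm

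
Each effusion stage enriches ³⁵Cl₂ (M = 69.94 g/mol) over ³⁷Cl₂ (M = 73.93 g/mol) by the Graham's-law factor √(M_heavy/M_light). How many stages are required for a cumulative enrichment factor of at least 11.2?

With α = √(73.93/69.94) per stage, ln α = ½ ln(1.05705) = 0.02774.
Need α^N ≥ 11.2 ⇒ N ≥ ln(11.2) / ln α = 2.416 / 0.02774 = 87.09.
Minimum whole number of stages: N = 88.

88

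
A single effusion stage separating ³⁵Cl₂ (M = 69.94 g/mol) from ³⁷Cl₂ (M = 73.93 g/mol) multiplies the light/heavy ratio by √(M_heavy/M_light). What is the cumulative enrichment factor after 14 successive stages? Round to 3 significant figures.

The single-stage factor is √(M_heavy/M_light), so 14 stages give [√(73.93/69.94)]^14 = (73.93/69.94)^(14/2).
= 1.05705^7 = 1.47.

1.47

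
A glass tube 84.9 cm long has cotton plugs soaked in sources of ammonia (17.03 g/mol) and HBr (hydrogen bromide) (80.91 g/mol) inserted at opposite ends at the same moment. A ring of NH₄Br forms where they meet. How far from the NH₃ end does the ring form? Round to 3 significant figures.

58.2 cm

Distances travelled in equal time are proportional to diffusion rates, so d_NH₃/d_HBr = √(M_HBr/M_NH₃) = √(80.91/17.03) = 2.180.
With d_NH₃ + d_HBr = 84.9 cm, d_HBr = 84.9/(1 + 2.180) = 26.70 cm.
d_NH₃ = 84.9 − 26.70 = 58.2 cm.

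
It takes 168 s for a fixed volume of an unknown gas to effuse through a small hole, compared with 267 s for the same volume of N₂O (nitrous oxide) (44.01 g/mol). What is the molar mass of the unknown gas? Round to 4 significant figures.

17.42 g/mol

By Graham's law, t_X/t_N₂O = √(M_X/M_N₂O).
168/267 = 0.6292 = √(M_X/44.01)
M_X = 44.01 × 0.6292² = 44.01 × 0.3959 = 17.42 g/mol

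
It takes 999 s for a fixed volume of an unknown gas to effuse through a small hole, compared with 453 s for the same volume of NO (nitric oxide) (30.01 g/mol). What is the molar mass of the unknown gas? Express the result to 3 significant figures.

146 g/mol

From Graham's law, t_X/t_NO = √(M_X/M_NO).
999/453 = 2.205 = √(M_X/30.01)
M_X = 30.01 × 2.205² = 30.01 × 4.863 = 146 g/mol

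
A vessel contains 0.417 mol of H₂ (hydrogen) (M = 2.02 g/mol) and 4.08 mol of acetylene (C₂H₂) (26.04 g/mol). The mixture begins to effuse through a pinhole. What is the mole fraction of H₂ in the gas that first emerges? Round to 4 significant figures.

0.2685

Rate_i ∝ x_i/√M_i (Graham's law weighted by mole fraction), so the effusate composition follows n_i/√M_i.
Mole fraction of H₂ in the effusate = (n_H₂/√M_H₂) / (n_H₂/√M_H₂ + n_C₂H₂/√M_C₂H₂)
= (0.417/√2.02) / (0.417/√2.02 + 4.08/√26.04) = 0.2934/(0.2934 + 0.7995) = 0.2685.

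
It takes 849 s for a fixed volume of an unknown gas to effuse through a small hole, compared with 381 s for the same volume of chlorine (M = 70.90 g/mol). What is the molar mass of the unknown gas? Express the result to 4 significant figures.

352.1 g/mol

Since effusion rate ∝ 1/√M, t_X/t_Cl₂ = √(M_X/M_Cl₂).
849/381 = 2.228 = √(M_X/70.90)
M_X = 70.90 × 2.228² = 70.90 × 4.966 = 352.1 g/mol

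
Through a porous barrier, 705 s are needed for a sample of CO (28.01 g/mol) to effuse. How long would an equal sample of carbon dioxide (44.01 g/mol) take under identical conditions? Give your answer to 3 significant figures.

884 s

Using Graham's law: t_CO₂/t_CO = √(M_CO₂/M_CO) = √(44.01/28.01) = √1.571 = 1.253.
So the time for CO₂ is 705 × 1.253 = 884 s.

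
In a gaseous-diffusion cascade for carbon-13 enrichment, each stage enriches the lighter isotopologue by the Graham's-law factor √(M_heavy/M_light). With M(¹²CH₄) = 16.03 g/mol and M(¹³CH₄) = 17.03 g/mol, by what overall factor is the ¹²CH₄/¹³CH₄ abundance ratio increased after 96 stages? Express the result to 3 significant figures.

18.3

The single-stage factor is √(M_heavy/M_light), so 96 stages give [√(17.03/16.03)]^96 = (17.03/16.03)^(96/2).
= 1.06238^48 = 18.3.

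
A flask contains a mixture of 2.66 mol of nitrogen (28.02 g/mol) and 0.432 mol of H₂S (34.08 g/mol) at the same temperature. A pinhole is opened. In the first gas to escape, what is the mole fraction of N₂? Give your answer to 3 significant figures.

0.872

Effusion rate of each component ∝ n_i/√M_i (partial pressure × 1/√M).
x_N₂(eff) = (n_N₂/√M_N₂) / (n_N₂/√M_N₂ + n_H₂S/√M_H₂S)
= (2.66/√28.02) / (2.66/√28.02 + 0.432/√34.08) = 0.5025/(0.5025 + 0.07400) = 0.872.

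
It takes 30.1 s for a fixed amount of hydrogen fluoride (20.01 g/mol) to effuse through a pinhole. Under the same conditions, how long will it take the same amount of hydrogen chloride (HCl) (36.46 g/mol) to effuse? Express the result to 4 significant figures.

Using Graham's law: t_HCl/t_HF = √(M_HCl/M_HF) = √(36.46/20.01) = √1.822 = 1.350.
So the time for HCl is 30.1 × 1.350 = 40.63 s.

40.63 s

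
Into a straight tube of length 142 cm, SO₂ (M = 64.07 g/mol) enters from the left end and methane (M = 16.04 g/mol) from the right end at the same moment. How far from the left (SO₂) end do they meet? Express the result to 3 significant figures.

47.4 cm

Distances travelled in equal time are proportional to diffusion rates, so d_SO₂/d_CH₄ = √(M_CH₄/M_SO₂) = √(16.04/64.07) = 0.5004.
With d_SO₂ + d_CH₄ = 142 cm, d_CH₄ = 142/(1 + 0.5004) = 94.64 cm.
d_SO₂ = 142 − 94.64 = 47.4 cm.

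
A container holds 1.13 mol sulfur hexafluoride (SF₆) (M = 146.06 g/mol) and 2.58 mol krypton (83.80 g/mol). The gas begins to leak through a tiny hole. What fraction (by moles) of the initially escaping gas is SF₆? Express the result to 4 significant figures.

Rate_i ∝ x_i/√M_i (Graham's law weighted by mole fraction), so the effusate composition follows n_i/√M_i.
Mole fraction of SF₆ in the effusate = (n_SF₆/√M_SF₆) / (n_SF₆/√M_SF₆ + n_Kr/√M_Kr)
= (1.13/√146.06) / (1.13/√146.06 + 2.58/√83.80) = 0.09350/(0.09350 + 0.2818) = 0.2491.

0.2491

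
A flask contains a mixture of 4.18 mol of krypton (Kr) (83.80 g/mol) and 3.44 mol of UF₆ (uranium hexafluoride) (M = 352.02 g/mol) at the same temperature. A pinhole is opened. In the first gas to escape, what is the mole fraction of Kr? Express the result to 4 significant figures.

The effusion rate of species i is ∝ p_i/√M_i ∝ n_i/√M_i.
x_Kr(eff) = (n_Kr/√M_Kr) / (n_Kr/√M_Kr + n_UF₆/√M_UF₆)
= (4.18/√83.80) / (4.18/√83.80 + 3.44/√352.02) = 0.4566/(0.4566 + 0.1833) = 0.7135.

0.7135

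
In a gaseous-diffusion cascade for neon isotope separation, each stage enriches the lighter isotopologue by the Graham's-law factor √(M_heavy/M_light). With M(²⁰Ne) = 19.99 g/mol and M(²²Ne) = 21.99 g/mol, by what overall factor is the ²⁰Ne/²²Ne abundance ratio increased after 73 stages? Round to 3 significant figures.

32.5

Overall factor = α^73 with α = √(21.99/19.99), i.e. (21.99/19.99)^(73/2).
= 1.10005^(73/2) = 32.5.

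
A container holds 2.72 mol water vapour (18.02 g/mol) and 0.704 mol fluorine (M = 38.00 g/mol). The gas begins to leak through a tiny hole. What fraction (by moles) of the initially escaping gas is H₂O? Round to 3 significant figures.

0.849

Effusion rate of each component ∝ n_i/√M_i (partial pressure × 1/√M).
So x_H₂O in the escaping gas = (n_H₂O/√M_H₂O) / Σ(n_i/√M_i)
= (2.72/√18.02) / (2.72/√18.02 + 0.704/√38.00) = 0.6408/(0.6408 + 0.1142) = 0.849.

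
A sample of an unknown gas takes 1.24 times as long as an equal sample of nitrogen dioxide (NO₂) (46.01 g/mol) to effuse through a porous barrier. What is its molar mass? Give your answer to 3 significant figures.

Since effusion rate ∝ 1/√M, t_X/t_NO₂ = √(M_X/M_NO₂).
1.24 = √(M_X/46.01)
M_X = 46.01 × 1.24² = 46.01 × 1.538 = 70.7 g/mol

70.7 g/mol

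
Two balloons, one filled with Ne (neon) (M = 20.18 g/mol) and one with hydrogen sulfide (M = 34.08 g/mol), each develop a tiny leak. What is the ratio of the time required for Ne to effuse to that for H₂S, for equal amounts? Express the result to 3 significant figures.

Since effusion rate ∝ 1/√M, t_Ne/t_H₂S = √(M_Ne/M_H₂S) = √(20.18/34.08) = √0.5921 = 0.770.

0.770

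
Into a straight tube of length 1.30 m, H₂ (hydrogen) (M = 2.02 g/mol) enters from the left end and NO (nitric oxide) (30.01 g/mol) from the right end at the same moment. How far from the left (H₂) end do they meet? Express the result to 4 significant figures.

1.032 m

In equal time, each gas travels a distance ∝ its rate ∝ 1/√M, so d_H₂/d_NO = √(M_NO/M_H₂) = √(30.01/2.02) = 3.854.
With d_H₂ + d_NO = 1.30 m, d_NO = 1.30/(1 + 3.854) = 0.2678 m.
d_H₂ = 1.30 − 0.2678 = 1.032 m.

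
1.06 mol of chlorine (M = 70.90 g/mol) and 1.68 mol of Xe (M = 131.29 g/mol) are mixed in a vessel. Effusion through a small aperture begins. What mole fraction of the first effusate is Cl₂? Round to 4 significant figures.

The effusion rate of species i is ∝ p_i/√M_i ∝ n_i/√M_i.
x_Cl₂(eff) = (n_Cl₂/√M_Cl₂) / (n_Cl₂/√M_Cl₂ + n_Xe/√M_Xe)
= (1.06/√70.90) / (1.06/√70.90 + 1.68/√131.29) = 0.1259/(0.1259 + 0.1466) = 0.4620.

0.4620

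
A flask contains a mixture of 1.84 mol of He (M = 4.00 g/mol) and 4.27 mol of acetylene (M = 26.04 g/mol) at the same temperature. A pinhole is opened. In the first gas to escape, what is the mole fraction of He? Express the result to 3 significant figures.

0.524

The effusion rate of species i is ∝ p_i/√M_i ∝ n_i/√M_i.
x_He(eff) = (n_He/√M_He) / (n_He/√M_He + n_C₂H₂/√M_C₂H₂)
= (1.84/√4.00) / (1.84/√4.00 + 4.27/√26.04) = 0.9200/(0.9200 + 0.8368) = 0.524.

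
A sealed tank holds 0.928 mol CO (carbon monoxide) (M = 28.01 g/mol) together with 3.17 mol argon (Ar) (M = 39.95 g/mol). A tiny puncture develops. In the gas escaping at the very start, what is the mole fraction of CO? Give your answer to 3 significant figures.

Each component's effusion rate ∝ (its partial pressure)·(1/√M) ∝ n_i/√M_i.
Mole fraction of CO in the effusate = (n_CO/√M_CO) / (n_CO/√M_CO + n_Ar/√M_Ar)
= (0.928/√28.01) / (0.928/√28.01 + 3.17/√39.95) = 0.1753/(0.1753 + 0.5015) = 0.259.

0.259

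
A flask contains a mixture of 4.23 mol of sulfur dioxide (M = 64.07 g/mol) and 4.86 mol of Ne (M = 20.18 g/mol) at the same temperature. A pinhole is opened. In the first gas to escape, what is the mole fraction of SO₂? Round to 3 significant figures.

0.328

Rate_i ∝ x_i/√M_i (Graham's law weighted by mole fraction), so the effusate composition follows n_i/√M_i.
Mole fraction of SO₂ in the effusate = (n_SO₂/√M_SO₂) / (n_SO₂/√M_SO₂ + n_Ne/√M_Ne)
= (4.23/√64.07) / (4.23/√64.07 + 4.86/√20.18) = 0.5285/(0.5285 + 1.082) = 0.328.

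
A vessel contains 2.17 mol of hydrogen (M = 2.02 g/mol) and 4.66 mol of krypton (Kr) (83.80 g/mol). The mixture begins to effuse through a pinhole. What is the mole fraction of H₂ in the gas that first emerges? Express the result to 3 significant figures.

Rate_i ∝ x_i/√M_i (Graham's law weighted by mole fraction), so the effusate composition follows n_i/√M_i.
x_H₂(eff) = (n_H₂/√M_H₂) / (n_H₂/√M_H₂ + n_Kr/√M_Kr)
= (2.17/√2.02) / (2.17/√2.02 + 4.66/√83.80) = 1.527/(1.527 + 0.5091) = 0.750.

0.750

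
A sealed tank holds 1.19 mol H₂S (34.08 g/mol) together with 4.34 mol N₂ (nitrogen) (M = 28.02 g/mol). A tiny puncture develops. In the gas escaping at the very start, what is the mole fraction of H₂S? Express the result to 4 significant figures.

0.1991

Effusion rate of each component ∝ n_i/√M_i (partial pressure × 1/√M).
x_H₂S(eff) = (n_H₂S/√M_H₂S) / (n_H₂S/√M_H₂S + n_N₂/√M_N₂)
= (1.19/√34.08) / (1.19/√34.08 + 4.34/√28.02) = 0.2038/(0.2038 + 0.8199) = 0.1991.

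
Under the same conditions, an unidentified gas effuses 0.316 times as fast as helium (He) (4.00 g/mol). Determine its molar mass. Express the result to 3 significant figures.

40.1 g/mol

From Graham's law, rate_X/rate_He = √(M_He/M_X).
0.316 = √(4.00/M_X)
M_X = 4.00 / 0.316² = 4.00 / 0.09986 = 40.1 g/mol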